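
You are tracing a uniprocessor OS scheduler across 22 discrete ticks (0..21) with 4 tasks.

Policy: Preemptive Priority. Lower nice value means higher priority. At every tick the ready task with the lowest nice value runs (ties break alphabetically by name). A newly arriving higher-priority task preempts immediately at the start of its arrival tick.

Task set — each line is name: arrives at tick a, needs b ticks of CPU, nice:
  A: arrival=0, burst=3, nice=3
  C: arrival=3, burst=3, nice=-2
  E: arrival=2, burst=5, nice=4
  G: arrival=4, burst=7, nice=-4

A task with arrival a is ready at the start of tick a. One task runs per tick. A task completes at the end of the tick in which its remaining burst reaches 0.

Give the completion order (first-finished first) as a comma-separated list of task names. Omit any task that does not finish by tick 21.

t=0: ready={A} → run A
t=1: ready={A} → run A
t=2: ready={A,E} → run A
t=3: ready={C,E} → run C
t=4: ready={C,E,G} → run G
t=5: ready={C,E,G} → run G
t=6: ready={C,E,G} → run G
t=7: ready={C,E,G} → run G
t=8: ready={C,E,G} → run G
t=9: ready={C,E,G} → run G
t=10: ready={C,E,G} → run G
t=11: ready={C,E} → run C
t=12: ready={C,E} → run C
t=13: ready={E} → run E
t=14: ready={E} → run E
t=15: ready={E} → run E
t=16: ready={E} → run E
t=17: ready={E} → run E
t=18: (idle)
t=19: (idle)
t=20: (idle)
t=21: (idle)

completion order = A, G, C, E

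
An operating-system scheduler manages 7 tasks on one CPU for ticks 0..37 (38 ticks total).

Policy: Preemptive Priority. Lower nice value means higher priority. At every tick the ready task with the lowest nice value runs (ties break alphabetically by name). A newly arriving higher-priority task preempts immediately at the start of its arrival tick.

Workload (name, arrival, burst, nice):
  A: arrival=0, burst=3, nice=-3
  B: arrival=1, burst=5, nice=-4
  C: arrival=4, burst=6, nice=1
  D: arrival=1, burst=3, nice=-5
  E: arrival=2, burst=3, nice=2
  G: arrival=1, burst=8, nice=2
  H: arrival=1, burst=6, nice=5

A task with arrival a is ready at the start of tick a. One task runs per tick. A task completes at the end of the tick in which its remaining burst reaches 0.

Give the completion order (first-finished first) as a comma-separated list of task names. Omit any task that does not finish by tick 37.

completion order = D, B, A, C, E, G, H

t=0: ready={A} → run A
t=1: ready={A,B,D,G,H} → run D
t=2: ready={A,B,D,E,G,H} → run D
t=3: ready={A,B,D,E,G,H} → run D
t=4: ready={A,B,C,E,G,H} → run B
t=5: ready={A,B,C,E,G,H} → run B
t=6: ready={A,B,C,E,G,H} → run B
t=7: ready={A,B,C,E,G,H} → run B
t=8: ready={A,B,C,E,G,H} → run B
t=9: ready={A,C,E,G,H} → run A
t=10: ready={A,C,E,G,H} → run A
t=11: ready={C,E,G,H} → run C
t=12: ready={C,E,G,H} → run C
t=13: ready={C,E,G,H} → run C
t=14: ready={C,E,G,H} → run C
t=15: ready={C,E,G,H} → run C
t=16: ready={C,E,G,H} → run C
t=17: ready={E,G,H} → run E
t=18: ready={E,G,H} → run E
t=19: ready={E,G,H} → run E
t=20: ready={G,H} → run G
t=21: ready={G,H} → run G
t=22: ready={G,H} → run G
t=23: ready={G,H} → run G
t=24: ready={G,H} → run G
t=25: ready={G,H} → run G
t=26: ready={G,H} → run G
t=27: ready={G,H} → run G
t=28: ready={H} → run H
t=29: ready={H} → run H
t=30: ready={H} → run H
t=31: ready={H} → run H
t=32: ready={H} → run H
t=33: ready={H} → run H
t=34: (idle)
t=35: (idle)
t=36: (idle)
t=37: (idle)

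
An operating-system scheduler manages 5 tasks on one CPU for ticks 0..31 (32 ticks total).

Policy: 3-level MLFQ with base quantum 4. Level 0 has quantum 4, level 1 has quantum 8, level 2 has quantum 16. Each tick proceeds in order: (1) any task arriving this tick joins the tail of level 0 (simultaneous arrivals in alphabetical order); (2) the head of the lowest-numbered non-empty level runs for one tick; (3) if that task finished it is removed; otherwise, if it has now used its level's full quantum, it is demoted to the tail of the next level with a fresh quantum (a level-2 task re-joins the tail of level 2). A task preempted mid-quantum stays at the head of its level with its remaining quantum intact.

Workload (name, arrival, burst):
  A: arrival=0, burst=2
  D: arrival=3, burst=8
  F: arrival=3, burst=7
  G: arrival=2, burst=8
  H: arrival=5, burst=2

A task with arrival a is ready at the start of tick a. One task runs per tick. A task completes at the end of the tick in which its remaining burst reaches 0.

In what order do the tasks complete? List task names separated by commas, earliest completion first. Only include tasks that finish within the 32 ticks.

t=0: L0/L1/L2 = A/-/- → run A
t=1: L0/L1/L2 = A/-/- → run A
t=2: L0/L1/L2 = G/-/- → run G
t=3: L0/L1/L2 = GDF/-/- → run G
t=4: L0/L1/L2 = GDF/-/- → run G
t=5: L0/L1/L2 = GDFH/-/- → run G
t=6: L0/L1/L2 = DFH/G/- → run D
t=7: L0/L1/L2 = DFH/G/- → run D
t=8: L0/L1/L2 = DFH/G/- → run D
t=9: L0/L1/L2 = DFH/G/- → run D
t=10: L0/L1/L2 = FH/GD/- → run F
t=11: L0/L1/L2 = FH/GD/- → run F
t=12: L0/L1/L2 = FH/GD/- → run F
t=13: L0/L1/L2 = FH/GD/- → run F
t=14: L0/L1/L2 = H/GDF/- → run H
t=15: L0/L1/L2 = H/GDF/- → run H
t=16: L0/L1/L2 = -/GDF/- → run G
t=17: L0/L1/L2 = -/GDF/- → run G
t=18: L0/L1/L2 = -/GDF/- → run G
t=19: L0/L1/L2 = -/GDF/- → run G
t=20: L0/L1/L2 = -/DF/- → run D
t=21: L0/L1/L2 = -/DF/- → run D
t=22: L0/L1/L2 = -/DF/- → run D
t=23: L0/L1/L2 = -/DF/- → run D
t=24: L0/L1/L2 = -/F/- → run F
t=25: L0/L1/L2 = -/F/- → run F
t=26: L0/L1/L2 = -/F/- → run F
t=27: (idle)
t=28: (idle)
t=29: (idle)
t=30: (idle)
t=31: (idle)

completion order = A, H, G, D, F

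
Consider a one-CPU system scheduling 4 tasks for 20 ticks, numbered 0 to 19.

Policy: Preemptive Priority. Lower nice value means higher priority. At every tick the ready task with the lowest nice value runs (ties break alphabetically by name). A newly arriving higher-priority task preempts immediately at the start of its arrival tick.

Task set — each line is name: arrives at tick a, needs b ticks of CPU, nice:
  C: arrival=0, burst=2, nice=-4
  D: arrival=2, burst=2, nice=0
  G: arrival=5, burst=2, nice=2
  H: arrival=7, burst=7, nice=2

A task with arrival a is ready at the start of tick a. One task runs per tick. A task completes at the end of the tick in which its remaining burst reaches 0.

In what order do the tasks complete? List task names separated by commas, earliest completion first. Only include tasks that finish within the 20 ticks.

completion order = C, D, G, H

t=0: ready={C} → run C
t=1: ready={C} → run C
t=2: ready={D} → run D
t=3: ready={D} → run D
t=4: (idle)
t=5: ready={G} → run G
t=6: ready={G} → run G
t=7: ready={H} → run H
t=8: ready={H} → run H
t=9: ready={H} → run H
t=10: ready={H} → run H
t=11: ready={H} → run H
t=12: ready={H} → run H
t=13: ready={H} → run H
t=14: (idle)
t=15: (idle)
t=16: (idle)
t=17: (idle)
t=18: (idle)
t=19: (idle)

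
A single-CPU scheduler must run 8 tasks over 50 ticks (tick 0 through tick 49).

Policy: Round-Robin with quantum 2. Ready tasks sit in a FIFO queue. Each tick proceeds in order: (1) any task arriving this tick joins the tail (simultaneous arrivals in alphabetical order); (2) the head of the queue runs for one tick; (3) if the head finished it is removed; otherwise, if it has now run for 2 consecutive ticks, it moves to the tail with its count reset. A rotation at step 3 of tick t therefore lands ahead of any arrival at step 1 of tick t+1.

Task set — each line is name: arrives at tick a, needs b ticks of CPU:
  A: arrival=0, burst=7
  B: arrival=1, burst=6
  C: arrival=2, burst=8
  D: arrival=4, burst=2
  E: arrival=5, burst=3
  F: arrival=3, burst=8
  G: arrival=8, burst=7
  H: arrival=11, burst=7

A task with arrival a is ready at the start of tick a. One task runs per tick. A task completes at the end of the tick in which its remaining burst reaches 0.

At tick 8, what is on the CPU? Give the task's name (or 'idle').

running at tick 8 = F

t=0: queue=[A] q_used=0 → run A
t=1: queue=[A,B] q_used=1 → run A
t=2: queue=[B,A,C] q_used=0 → run B
t=3: queue=[B,A,C,F] q_used=1 → run B
t=4: queue=[A,C,F,B,D] q_used=0 → run A
t=5: queue=[A,C,F,B,D,E] q_used=1 → run A
t=6: queue=[C,F,B,D,E,A] q_used=0 → run C
t=7: queue=[C,F,B,D,E,A] q_used=1 → run C
t=8: queue=[F,B,D,E,A,C,G] q_used=0 → run F
t=9: queue=[F,B,D,E,A,C,G] q_used=1 → run F
t=10: queue=[B,D,E,A,C,G,F] q_used=0 → run B
t=11: queue=[B,D,E,A,C,G,F,H] q_used=1 → run B
t=12: queue=[D,E,A,C,G,F,H,B] q_used=0 → run D
t=13: queue=[D,E,A,C,G,F,H,B] q_used=1 → run D
t=14: queue=[E,A,C,G,F,H,B] q_used=0 → run E
t=15: queue=[E,A,C,G,F,H,B] q_used=1 → run E
t=16: queue=[A,C,G,F,H,B,E] q_used=0 → run A
t=17: queue=[A,C,G,F,H,B,E] q_used=1 → run A
t=18: queue=[C,G,F,H,B,E,A] q_used=0 → run C
t=19: queue=[C,G,F,H,B,E,A] q_used=1 → run C
t=20: queue=[G,F,H,B,E,A,C] q_used=0 → run G
t=21: queue=[G,F,H,B,E,A,C] q_used=1 → run G
t=22: queue=[F,H,B,E,A,C,G] q_used=0 → run F
t=23: queue=[F,H,B,E,A,C,G] q_used=1 → run F
t=24: queue=[H,B,E,A,C,G,F] q_used=0 → run H
t=25: queue=[H,B,E,A,C,G,F] q_used=1 → run H
t=26: queue=[B,E,A,C,G,F,H] q_used=0 → run B
t=27: queue=[B,E,A,C,G,F,H] q_used=1 → run B
t=28: queue=[E,A,C,G,F,H] q_used=0 → run E
t=29: queue=[A,C,G,F,H] q_used=0 → run A
t=30: queue=[C,G,F,H] q_used=0 → run C
t=31: queue=[C,G,F,H] q_used=1 → run C
t=32: queue=[G,F,H,C] q_used=0 → run G
t=33: queue=[G,F,H,C] q_used=1 → run G
t=34: queue=[F,H,C,G] q_used=0 → run F
t=35: queue=[F,H,C,G] q_used=1 → run F
t=36: queue=[H,C,G,F] q_used=0 → run H
t=37: queue=[H,C,G,F] q_used=1 → run H
t=38: queue=[C,G,F,H] q_used=0 → run C
t=39: queue=[C,G,F,H] q_used=1 → run C
t=40: queue=[G,F,H] q_used=0 → run G
t=41: queue=[G,F,H] q_used=1 → run G
t=42: queue=[F,H,G] q_used=0 → run F
t=43: queue=[F,H,G] q_used=1 → run F
t=44: queue=[H,G] q_used=0 → run H
t=45: queue=[H,G] q_used=1 → run H
t=46: queue=[G,H] q_used=0 → run G
t=47: queue=[H] q_used=0 → run H
t=48: (idle)
t=49: (idle)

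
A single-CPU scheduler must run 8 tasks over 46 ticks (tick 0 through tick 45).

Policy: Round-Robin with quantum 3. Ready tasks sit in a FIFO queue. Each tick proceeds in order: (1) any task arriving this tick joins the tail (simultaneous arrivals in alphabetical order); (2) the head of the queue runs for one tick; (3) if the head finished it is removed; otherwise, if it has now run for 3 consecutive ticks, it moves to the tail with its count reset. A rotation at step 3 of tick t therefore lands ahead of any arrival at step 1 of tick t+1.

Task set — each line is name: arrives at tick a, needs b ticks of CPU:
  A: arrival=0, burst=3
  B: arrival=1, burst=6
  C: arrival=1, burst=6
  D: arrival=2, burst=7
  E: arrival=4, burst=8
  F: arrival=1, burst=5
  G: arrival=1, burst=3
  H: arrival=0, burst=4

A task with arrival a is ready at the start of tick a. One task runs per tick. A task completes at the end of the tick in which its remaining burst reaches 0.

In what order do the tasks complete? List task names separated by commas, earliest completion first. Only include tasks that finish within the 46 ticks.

completion order = A, G, H, B, C, F, D, E

t=0: queue=[A,H] q_used=0 → run A
t=1: queue=[A,H,B,C,F,G] q_used=1 → run A
t=2: queue=[A,H,B,C,F,G,D] q_used=2 → run A
t=3: queue=[H,B,C,F,G,D] q_used=0 → run H
t=4: queue=[H,B,C,F,G,D,E] q_used=1 → run H
t=5: queue=[H,B,C,F,G,D,E] q_used=2 → run H
t=6: queue=[B,C,F,G,D,E,H] q_used=0 → run B
t=7: queue=[B,C,F,G,D,E,H] q_used=1 → run B
t=8: queue=[B,C,F,G,D,E,H] q_used=2 → run B
t=9: queue=[C,F,G,D,E,H,B] q_used=0 → run C
t=10: queue=[C,F,G,D,E,H,B] q_used=1 → run C
t=11: queue=[C,F,G,D,E,H,B] q_used=2 → run C
t=12: queue=[F,G,D,E,H,B,C] q_used=0 → run F
t=13: queue=[F,G,D,E,H,B,C] q_used=1 → run F
t=14: queue=[F,G,D,E,H,B,C] q_used=2 → run F
t=15: queue=[G,D,E,H,B,C,F] q_used=0 → run G
t=16: queue=[G,D,E,H,B,C,F] q_used=1 → run G
t=17: queue=[G,D,E,H,B,C,F] q_used=2 → run G
t=18: queue=[D,E,H,B,C,F] q_used=0 → run D
t=19: queue=[D,E,H,B,C,F] q_used=1 → run D
t=20: queue=[D,E,H,B,C,F] q_used=2 → run D
t=21: queue=[E,H,B,C,F,D] q_used=0 → run E
t=22: queue=[E,H,B,C,F,D] q_used=1 → run E
t=23: queue=[E,H,B,C,F,D] q_used=2 → run E
t=24: queue=[H,B,C,F,D,E] q_used=0 → run H
t=25: queue=[B,C,F,D,E] q_used=0 → run B
t=26: queue=[B,C,F,D,E] q_used=1 → run B
t=27: queue=[B,C,F,D,E] q_used=2 → run B
t=28: queue=[C,F,D,E] q_used=0 → run C
t=29: queue=[C,F,D,E] q_used=1 → run C
t=30: queue=[C,F,D,E] q_used=2 → run C
t=31: queue=[F,D,E] q_used=0 → run F
t=32: queue=[F,D,E] q_used=1 → run F
t=33: queue=[D,E] q_used=0 → run D
t=34: queue=[D,E] q_used=1 → run D
t=35: queue=[D,E] q_used=2 → run D
t=36: queue=[E,D] q_used=0 → run E
t=37: queue=[E,D] q_used=1 → run E
t=38: queue=[E,D] q_used=2 → run E
t=39: queue=[D,E] q_used=0 → run D
t=40: queue=[E] q_used=0 → run E
t=41: queue=[E] q_used=1 → run E
t=42: (idle)
t=43: (idle)
t=44: (idle)
t=45: (idle)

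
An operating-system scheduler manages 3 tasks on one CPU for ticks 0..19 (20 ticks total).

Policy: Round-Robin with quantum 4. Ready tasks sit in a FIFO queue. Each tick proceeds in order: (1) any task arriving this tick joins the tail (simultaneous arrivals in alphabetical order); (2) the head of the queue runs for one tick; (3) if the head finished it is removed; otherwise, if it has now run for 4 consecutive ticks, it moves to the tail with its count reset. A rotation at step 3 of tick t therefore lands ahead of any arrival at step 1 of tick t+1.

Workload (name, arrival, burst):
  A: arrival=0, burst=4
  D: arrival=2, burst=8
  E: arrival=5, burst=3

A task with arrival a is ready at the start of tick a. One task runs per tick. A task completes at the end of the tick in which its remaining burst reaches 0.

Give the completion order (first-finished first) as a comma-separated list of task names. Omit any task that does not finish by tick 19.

completion order = A, E, D

t=0: queue=[A] q_used=0 → run A
t=1: queue=[A] q_used=1 → run A
t=2: queue=[A,D] q_used=2 → run A
t=3: queue=[A,D] q_used=3 → run A
t=4: queue=[D] q_used=0 → run D
t=5: queue=[D,E] q_used=1 → run D
t=6: queue=[D,E] q_used=2 → run D
t=7: queue=[D,E] q_used=3 → run D
t=8: queue=[E,D] q_used=0 → run E
t=9: queue=[E,D] q_used=1 → run E
t=10: queue=[E,D] q_used=2 → run E
t=11: queue=[D] q_used=0 → run D
t=12: queue=[D] q_used=1 → run D
t=13: queue=[D] q_used=2 → run D
t=14: queue=[D] q_used=3 → run D
t=15: (idle)
t=16: (idle)
t=17: (idle)
t=18: (idle)
t=19: (idle)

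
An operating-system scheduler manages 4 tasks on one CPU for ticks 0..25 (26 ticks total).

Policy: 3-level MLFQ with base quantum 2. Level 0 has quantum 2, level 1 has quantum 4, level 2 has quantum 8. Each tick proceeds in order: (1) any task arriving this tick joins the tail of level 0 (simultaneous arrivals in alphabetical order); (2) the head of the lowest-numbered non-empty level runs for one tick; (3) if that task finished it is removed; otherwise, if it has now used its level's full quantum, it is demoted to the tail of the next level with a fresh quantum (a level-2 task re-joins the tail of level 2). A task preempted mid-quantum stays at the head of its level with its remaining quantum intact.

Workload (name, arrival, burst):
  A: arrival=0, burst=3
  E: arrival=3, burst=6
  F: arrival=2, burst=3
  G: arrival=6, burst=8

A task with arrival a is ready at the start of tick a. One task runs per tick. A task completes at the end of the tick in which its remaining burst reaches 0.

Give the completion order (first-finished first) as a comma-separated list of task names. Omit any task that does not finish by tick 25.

t=0: L0/L1/L2 = A/-/- → run A
t=1: L0/L1/L2 = A/-/- → run A
t=2: L0/L1/L2 = F/A/- → run F
t=3: L0/L1/L2 = FE/A/- → run F
t=4: L0/L1/L2 = E/AF/- → run E
t=5: L0/L1/L2 = E/AF/- → run E
t=6: L0/L1/L2 = G/AFE/- → run G
t=7: L0/L1/L2 = G/AFE/- → run G
t=8: L0/L1/L2 = -/AFEG/- → run A
t=9: L0/L1/L2 = -/FEG/- → run F
t=10: L0/L1/L2 = -/EG/- → run E
t=11: L0/L1/L2 = -/EG/- → run E
t=12: L0/L1/L2 = -/EG/- → run E
t=13: L0/L1/L2 = -/EG/- → run E
t=14: L0/L1/L2 = -/G/- → run G
t=15: L0/L1/L2 = -/G/- → run G
t=16: L0/L1/L2 = -/G/- → run G
t=17: L0/L1/L2 = -/G/- → run G
t=18: L0/L1/L2 = -/-/G → run G
t=19: L0/L1/L2 = -/-/G → run G
t=20: (idle)
t=21: (idle)
t=22: (idle)
t=23: (idle)
t=24: (idle)
t=25: (idle)

completion order = A, F, E, G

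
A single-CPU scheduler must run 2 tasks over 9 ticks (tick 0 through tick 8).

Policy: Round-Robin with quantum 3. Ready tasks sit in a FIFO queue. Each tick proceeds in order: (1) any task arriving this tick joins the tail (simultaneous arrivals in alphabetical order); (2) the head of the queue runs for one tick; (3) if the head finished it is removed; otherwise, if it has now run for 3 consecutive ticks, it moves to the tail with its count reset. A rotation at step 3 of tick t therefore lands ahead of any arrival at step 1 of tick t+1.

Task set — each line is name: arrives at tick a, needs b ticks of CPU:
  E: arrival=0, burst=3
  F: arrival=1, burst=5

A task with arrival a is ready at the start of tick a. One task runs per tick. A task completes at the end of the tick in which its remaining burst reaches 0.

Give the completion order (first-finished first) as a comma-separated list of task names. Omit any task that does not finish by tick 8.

completion order = E, F

t=0: queue=[E] q_used=0 → run E
t=1: queue=[E,F] q_used=1 → run E
t=2: queue=[E,F] q_used=2 → run E
t=3: queue=[F] q_used=0 → run F
t=4: queue=[F] q_used=1 → run F
t=5: queue=[F] q_used=2 → run F
t=6: queue=[F] q_used=0 → run F
t=7: queue=[F] q_used=1 → run F
t=8: (idle)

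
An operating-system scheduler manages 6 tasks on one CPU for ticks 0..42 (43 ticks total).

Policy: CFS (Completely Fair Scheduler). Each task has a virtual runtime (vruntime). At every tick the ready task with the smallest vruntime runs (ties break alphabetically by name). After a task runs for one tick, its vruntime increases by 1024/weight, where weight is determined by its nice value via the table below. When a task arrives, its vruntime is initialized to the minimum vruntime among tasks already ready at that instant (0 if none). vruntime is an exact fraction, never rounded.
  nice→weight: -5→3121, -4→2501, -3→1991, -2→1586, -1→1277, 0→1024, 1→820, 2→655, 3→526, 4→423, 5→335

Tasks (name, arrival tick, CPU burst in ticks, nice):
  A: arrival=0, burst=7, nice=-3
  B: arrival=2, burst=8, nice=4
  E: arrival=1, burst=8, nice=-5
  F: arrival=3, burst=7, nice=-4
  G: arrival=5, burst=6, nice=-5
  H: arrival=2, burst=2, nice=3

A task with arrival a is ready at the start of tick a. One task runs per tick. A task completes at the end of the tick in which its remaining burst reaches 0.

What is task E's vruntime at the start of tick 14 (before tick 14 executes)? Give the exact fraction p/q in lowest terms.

vruntime(E, start of tick 14) = 9312256/6213911

t=0: vr[A=0] → run A
t=1: vr[A=1024/1991 E=1024/1991] → run A
t=2: vr[A=2048/1991 B=1024/1991 E=1024/1991 H=1024/1991] → run B
t=3: vr[A=2048/1991 B=2471936/842193 E=1024/1991 F=1024/1991 H=1024/1991] → run E
t=4: vr[A=2048/1991 B=2471936/842193 E=5234688/6213911 F=1024/1991 H=1024/1991] → run F
t=5: vr[A=2048/1991 B=2471936/842193 E=5234688/6213911 F=4599808/4979491 G=1024/1991 H=1024/1991] → run G
t=6: vr[A=2048/1991 B=2471936/842193 E=5234688/6213911 F=4599808/4979491 G=5234688/6213911 H=1024/1991] → run H
t=7: vr[A=2048/1991 B=2471936/842193 E=5234688/6213911 F=4599808/4979491 G=5234688/6213911 H=1288704/523633] → run E
t=8: vr[A=2048/1991 B=2471936/842193 E=7273472/6213911 F=4599808/4979491 G=5234688/6213911 H=1288704/523633] → run G
t=9: vr[A=2048/1991 B=2471936/842193 E=7273472/6213911 F=4599808/4979491 G=7273472/6213911 H=1288704/523633] → run F
t=10: vr[A=2048/1991 B=2471936/842193 E=7273472/6213911 F=6638592/4979491 G=7273472/6213911 H=1288704/523633] → run A
t=11: vr[A=3072/1991 B=2471936/842193 E=7273472/6213911 F=6638592/4979491 G=7273472/6213911 H=1288704/523633] → run E
t=12: vr[A=3072/1991 B=2471936/842193 E=9312256/6213911 F=6638592/4979491 G=7273472/6213911 H=1288704/523633] → run G
t=13: vr[A=3072/1991 B=2471936/842193 E=9312256/6213911 F=6638592/4979491 G=9312256/6213911 H=1288704/523633] → run F
t=14: vr[A=3072/1991 B=2471936/842193 E=9312256/6213911 F=8677376/4979491 G=9312256/6213911 H=1288704/523633] → run E
t=15: vr[A=3072/1991 B=2471936/842193 E=11351040/6213911 F=8677376/4979491 G=9312256/6213911 H=1288704/523633] → run G
t=16: vr[A=3072/1991 B=2471936/842193 E=11351040/6213911 F=8677376/4979491 G=11351040/6213911 H=1288704/523633] → run A
t=17: vr[A=4096/1991 B=2471936/842193 E=11351040/6213911 F=8677376/4979491 G=11351040/6213911 H=1288704/523633] → run F
t=18: vr[A=4096/1991 B=2471936/842193 E=11351040/6213911 F=10716160/4979491 G=11351040/6213911 H=1288704/523633] → run E
t=19: vr[A=4096/1991 B=2471936/842193 E=13389824/6213911 F=10716160/4979491 G=11351040/6213911 H=1288704/523633] → run G
t=20: vr[A=4096/1991 B=2471936/842193 E=13389824/6213911 F=10716160/4979491 G=13389824/6213911 H=1288704/523633] → run A
t=21: vr[A=5120/1991 B=2471936/842193 E=13389824/6213911 F=10716160/4979491 G=13389824/6213911 H=1288704/523633] → run F
t=22: vr[A=5120/1991 B=2471936/842193 E=13389824/6213911 F=12754944/4979491 G=13389824/6213911 H=1288704/523633] → run E
t=23: vr[A=5120/1991 B=2471936/842193 E=15428608/6213911 F=12754944/4979491 G=13389824/6213911 H=1288704/523633] → run G
t=24: vr[A=5120/1991 B=2471936/842193 E=15428608/6213911 F=12754944/4979491 H=1288704/523633] → run H
t=25: vr[A=5120/1991 B=2471936/842193 E=15428608/6213911 F=12754944/4979491] → run E
t=26: vr[A=5120/1991 B=2471936/842193 E=17467392/6213911 F=12754944/4979491] → run F
t=27: vr[A=5120/1991 B=2471936/842193 E=17467392/6213911 F=14793728/4979491] → run A
t=28: vr[A=6144/1991 B=2471936/842193 E=17467392/6213911 F=14793728/4979491] → run E
t=29: vr[A=6144/1991 B=2471936/842193 F=14793728/4979491] → run B
t=30: vr[A=6144/1991 B=4510720/842193 F=14793728/4979491] → run F
t=31: vr[A=6144/1991 B=4510720/842193] → run A
t=32: vr[B=4510720/842193] → run B
t=33: vr[B=2183168/280731] → run B
t=34: vr[B=8588288/842193] → run B
t=35: vr[B=10627072/842193] → run B
t=36: vr[B=4221952/280731] → run B
t=37: vr[B=14704640/842193] → run B
t=38: (idle)
t=39: (idle)
t=40: (idle)
t=41: (idle)
t=42: (idle)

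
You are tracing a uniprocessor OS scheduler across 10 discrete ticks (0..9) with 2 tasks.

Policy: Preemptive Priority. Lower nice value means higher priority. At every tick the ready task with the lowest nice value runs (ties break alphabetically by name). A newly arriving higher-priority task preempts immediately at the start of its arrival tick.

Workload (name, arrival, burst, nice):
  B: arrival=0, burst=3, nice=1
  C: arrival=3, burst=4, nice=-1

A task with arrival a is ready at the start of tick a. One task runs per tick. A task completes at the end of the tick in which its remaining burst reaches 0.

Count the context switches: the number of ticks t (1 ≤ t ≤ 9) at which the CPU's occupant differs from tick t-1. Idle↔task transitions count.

t=0: ready={B} → run B
t=1: ready={B} → run B
t=2: ready={B} → run B
t=3: ready={C} → run C
t=4: ready={C} → run C
t=5: ready={C} → run C
t=6: ready={C} → run C
t=7: (idle)
t=8: (idle)
t=9: (idle)

context switches = 2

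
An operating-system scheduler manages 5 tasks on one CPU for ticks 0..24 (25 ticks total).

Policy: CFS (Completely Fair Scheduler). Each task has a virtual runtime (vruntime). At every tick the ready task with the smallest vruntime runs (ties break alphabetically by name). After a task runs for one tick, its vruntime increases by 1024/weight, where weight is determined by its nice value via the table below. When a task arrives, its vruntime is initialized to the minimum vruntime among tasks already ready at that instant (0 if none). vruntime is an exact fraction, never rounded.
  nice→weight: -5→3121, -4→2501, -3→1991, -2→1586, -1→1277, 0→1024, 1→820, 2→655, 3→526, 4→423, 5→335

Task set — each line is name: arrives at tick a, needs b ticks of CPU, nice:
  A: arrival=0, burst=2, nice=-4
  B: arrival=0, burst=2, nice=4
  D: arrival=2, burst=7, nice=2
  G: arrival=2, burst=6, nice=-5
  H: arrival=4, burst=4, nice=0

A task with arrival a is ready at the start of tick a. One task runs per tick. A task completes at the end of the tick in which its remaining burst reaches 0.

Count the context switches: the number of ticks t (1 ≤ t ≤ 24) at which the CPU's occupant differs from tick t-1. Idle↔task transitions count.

t=0: vr[A=0 B=0] → run A
t=1: vr[A=1024/2501 B=0] → run B
t=2: vr[A=1024/2501 B=1024/423 D=1024/2501 G=1024/2501] → run A
t=3: vr[B=1024/423 D=1024/2501 G=1024/2501] → run D
t=4: vr[B=1024/423 D=3231744/1638155 G=1024/2501 H=1024/2501] → run G
t=5: vr[B=1024/423 D=3231744/1638155 G=5756928/7805621 H=1024/2501] → run H
t=6: vr[B=1024/423 D=3231744/1638155 G=5756928/7805621 H=3525/2501] → run G
t=7: vr[B=1024/423 D=3231744/1638155 G=8317952/7805621 H=3525/2501] → run G
t=8: vr[B=1024/423 D=3231744/1638155 G=10878976/7805621 H=3525/2501] → run G
t=9: vr[B=1024/423 D=3231744/1638155 G=13440000/7805621 H=3525/2501] → run H
t=10: vr[B=1024/423 D=3231744/1638155 G=13440000/7805621 H=6026/2501] → run G
t=11: vr[B=1024/423 D=3231744/1638155 G=16001024/7805621 H=6026/2501] → run D
t=12: vr[B=1024/423 D=5792768/1638155 G=16001024/7805621 H=6026/2501] → run G
t=13: vr[B=1024/423 D=5792768/1638155 H=6026/2501] → run H
t=14: vr[B=1024/423 D=5792768/1638155 H=8527/2501] → run B
t=15: vr[D=5792768/1638155 H=8527/2501] → run H
t=16: vr[D=5792768/1638155] → run D
t=17: vr[D=8353792/1638155] → run D
t=18: vr[D=10914816/1638155] → run D
t=19: vr[D=2695168/327631] → run D
t=20: vr[D=16036864/1638155] → run D
t=21: (idle)
t=22: (idle)
t=23: (idle)
t=24: (idle)

context switches = 15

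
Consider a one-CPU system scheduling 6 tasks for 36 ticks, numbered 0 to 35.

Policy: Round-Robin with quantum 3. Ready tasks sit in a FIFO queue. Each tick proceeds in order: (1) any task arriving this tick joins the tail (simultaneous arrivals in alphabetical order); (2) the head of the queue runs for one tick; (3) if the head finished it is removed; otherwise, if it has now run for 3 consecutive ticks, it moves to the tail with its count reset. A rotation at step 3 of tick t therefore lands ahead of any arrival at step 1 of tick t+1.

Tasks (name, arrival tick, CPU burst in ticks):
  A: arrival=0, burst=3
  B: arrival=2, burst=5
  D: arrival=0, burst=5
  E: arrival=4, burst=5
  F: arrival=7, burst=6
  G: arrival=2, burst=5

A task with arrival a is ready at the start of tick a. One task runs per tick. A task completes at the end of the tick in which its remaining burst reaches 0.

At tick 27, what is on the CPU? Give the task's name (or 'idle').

running at tick 27 = F

t=0: queue=[A,D] q_used=0 → run A
t=1: queue=[A,D] q_used=1 → run A
t=2: queue=[A,D,B,G] q_used=2 → run A
t=3: queue=[D,B,G] q_used=0 → run D
t=4: queue=[D,B,G,E] q_used=1 → run D
t=5: queue=[D,B,G,E] q_used=2 → run D
t=6: queue=[B,G,E,D] q_used=0 → run B
t=7: queue=[B,G,E,D,F] q_used=1 → run B
t=8: queue=[B,G,E,D,F] q_used=2 → run B
t=9: queue=[G,E,D,F,B] q_used=0 → run G
t=10: queue=[G,E,D,F,B] q_used=1 → run G
t=11: queue=[G,E,D,F,B] q_used=2 → run G
t=12: queue=[E,D,F,B,G] q_used=0 → run E
t=13: queue=[E,D,F,B,G] q_used=1 → run E
t=14: queue=[E,D,F,B,G] q_used=2 → run E
t=15: queue=[D,F,B,G,E] q_used=0 → run D
t=16: queue=[D,F,B,G,E] q_used=1 → run D
t=17: queue=[F,B,G,E] q_used=0 → run F
t=18: queue=[F,B,G,E] q_used=1 → run F
t=19: queue=[F,B,G,E] q_used=2 → run F
t=20: queue=[B,G,E,F] q_used=0 → run B
t=21: queue=[B,G,E,F] q_used=1 → run B
t=22: queue=[G,E,F] q_used=0 → run G
t=23: queue=[G,E,F] q_used=1 → run G
t=24: queue=[E,F] q_used=0 → run E
t=25: queue=[E,F] q_used=1 → run E
t=26: queue=[F] q_used=0 → run F
t=27: queue=[F] q_used=1 → run F
t=28: queue=[F] q_used=2 → run F
t=29: (idle)
t=30: (idle)
t=31: (idle)
t=32: (idle)
t=33: (idle)
t=34: (idle)
t=35: (idle)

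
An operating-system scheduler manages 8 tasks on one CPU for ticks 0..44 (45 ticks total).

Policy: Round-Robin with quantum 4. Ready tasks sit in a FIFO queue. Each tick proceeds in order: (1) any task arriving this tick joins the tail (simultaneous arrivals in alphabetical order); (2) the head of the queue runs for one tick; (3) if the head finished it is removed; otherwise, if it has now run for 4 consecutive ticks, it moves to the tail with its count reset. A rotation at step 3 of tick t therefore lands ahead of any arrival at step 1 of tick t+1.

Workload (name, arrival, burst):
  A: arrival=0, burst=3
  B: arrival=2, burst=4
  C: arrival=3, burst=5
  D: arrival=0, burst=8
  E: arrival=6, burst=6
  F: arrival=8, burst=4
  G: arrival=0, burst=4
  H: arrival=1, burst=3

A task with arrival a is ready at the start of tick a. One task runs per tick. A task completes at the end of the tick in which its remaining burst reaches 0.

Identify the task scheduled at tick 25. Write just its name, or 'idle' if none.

running at tick 25 = E

t=0: queue=[A,D,G] q_used=0 → run A
t=1: queue=[A,D,G,H] q_used=1 → run A
t=2: queue=[A,D,G,H,B] q_used=2 → run A
t=3: queue=[D,G,H,B,C] q_used=0 → run D
t=4: queue=[D,G,H,B,C] q_used=1 → run D
t=5: queue=[D,G,H,B,C] q_used=2 → run D
t=6: queue=[D,G,H,B,C,E] q_used=3 → run D
t=7: queue=[G,H,B,C,E,D] q_used=0 → run G
t=8: queue=[G,H,B,C,E,D,F] q_used=1 → run G
t=9: queue=[G,H,B,C,E,D,F] q_used=2 → run G
t=10: queue=[G,H,B,C,E,D,F] q_used=3 → run G
t=11: queue=[H,B,C,E,D,F] q_used=0 → run H
t=12: queue=[H,B,C,E,D,F] q_used=1 → run H
t=13: queue=[H,B,C,E,D,F] q_used=2 → run H
t=14: queue=[B,C,E,D,F] q_used=0 → run B
t=15: queue=[B,C,E,D,F] q_used=1 → run B
t=16: queue=[B,C,E,D,F] q_used=2 → run B
t=17: queue=[B,C,E,D,F] q_used=3 → run B
t=18: queue=[C,E,D,F] q_used=0 → run C
t=19: queue=[C,E,D,F] q_used=1 → run C
t=20: queue=[C,E,D,F] q_used=2 → run C
t=21: queue=[C,E,D,F] q_used=3 → run C
t=22: queue=[E,D,F,C] q_used=0 → run E
t=23: queue=[E,D,F,C] q_used=1 → run E
t=24: queue=[E,D,F,C] q_used=2 → run E
t=25: queue=[E,D,F,C] q_used=3 → run E
t=26: queue=[D,F,C,E] q_used=0 → run D
t=27: queue=[D,F,C,E] q_used=1 → run D
t=28: queue=[D,F,C,E] q_used=2 → run D
t=29: queue=[D,F,C,E] q_used=3 → run D
t=30: queue=[F,C,E] q_used=0 → run F
t=31: queue=[F,C,E] q_used=1 → run F
t=32: queue=[F,C,E] q_used=2 → run F
t=33: queue=[F,C,E] q_used=3 → run F
t=34: queue=[C,E] q_used=0 → run C
t=35: queue=[E] q_used=0 → run E
t=36: queue=[E] q_used=1 → run E
t=37: (idle)
t=38: (idle)
t=39: (idle)
t=40: (idle)
t=41: (idle)
t=42: (idle)
t=43: (idle)
t=44: (idle)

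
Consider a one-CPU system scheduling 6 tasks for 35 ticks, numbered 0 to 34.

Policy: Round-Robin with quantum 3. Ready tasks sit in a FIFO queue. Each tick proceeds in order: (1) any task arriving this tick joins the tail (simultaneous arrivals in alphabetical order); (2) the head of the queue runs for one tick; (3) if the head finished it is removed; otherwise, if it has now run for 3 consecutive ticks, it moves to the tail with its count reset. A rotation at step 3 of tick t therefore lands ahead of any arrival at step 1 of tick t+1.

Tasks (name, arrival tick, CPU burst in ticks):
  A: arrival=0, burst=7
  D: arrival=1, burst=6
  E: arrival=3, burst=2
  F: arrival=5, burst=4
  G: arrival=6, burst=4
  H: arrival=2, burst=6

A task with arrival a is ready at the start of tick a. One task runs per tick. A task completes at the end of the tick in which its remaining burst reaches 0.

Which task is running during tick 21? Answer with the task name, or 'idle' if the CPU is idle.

t=0: queue=[A] q_used=0 → run A
t=1: queue=[A,D] q_used=1 → run A
t=2: queue=[A,D,H] q_used=2 → run A
t=3: queue=[D,H,A,E] q_used=0 → run D
t=4: queue=[D,H,A,E] q_used=1 → run D
t=5: queue=[D,H,A,E,F] q_used=2 → run D
t=6: queue=[H,A,E,F,D,G] q_used=0 → run H
t=7: queue=[H,A,E,F,D,G] q_used=1 → run H
t=8: queue=[H,A,E,F,D,G] q_used=2 → run H
t=9: queue=[A,E,F,D,G,H] q_used=0 → run A
t=10: queue=[A,E,F,D,G,H] q_used=1 → run A
t=11: queue=[A,E,F,D,G,H] q_used=2 → run A
t=12: queue=[E,F,D,G,H,A] q_used=0 → run E
t=13: queue=[E,F,D,G,H,A] q_used=1 → run E
t=14: queue=[F,D,G,H,A] q_used=0 → run F
t=15: queue=[F,D,G,H,A] q_used=1 → run F
t=16: queue=[F,D,G,H,A] q_used=2 → run F
t=17: queue=[D,G,H,A,F] q_used=0 → run D
t=18: queue=[D,G,H,A,F] q_used=1 → run D
t=19: queue=[D,G,H,A,F] q_used=2 → run D
t=20: queue=[G,H,A,F] q_used=0 → run G
t=21: queue=[G,H,A,F] q_used=1 → run G
t=22: queue=[G,H,A,F] q_used=2 → run G
t=23: queue=[H,A,F,G] q_used=0 → run H
t=24: queue=[H,A,F,G] q_used=1 → run H
t=25: queue=[H,A,F,G] q_used=2 → run H
t=26: queue=[A,F,G] q_used=0 → run A
t=27: queue=[F,G] q_used=0 → run F
t=28: queue=[G] q_used=0 → run G
t=29: (idle)
t=30: (idle)
t=31: (idle)
t=32: (idle)
t=33: (idle)
t=34: (idle)

running at tick 21 = G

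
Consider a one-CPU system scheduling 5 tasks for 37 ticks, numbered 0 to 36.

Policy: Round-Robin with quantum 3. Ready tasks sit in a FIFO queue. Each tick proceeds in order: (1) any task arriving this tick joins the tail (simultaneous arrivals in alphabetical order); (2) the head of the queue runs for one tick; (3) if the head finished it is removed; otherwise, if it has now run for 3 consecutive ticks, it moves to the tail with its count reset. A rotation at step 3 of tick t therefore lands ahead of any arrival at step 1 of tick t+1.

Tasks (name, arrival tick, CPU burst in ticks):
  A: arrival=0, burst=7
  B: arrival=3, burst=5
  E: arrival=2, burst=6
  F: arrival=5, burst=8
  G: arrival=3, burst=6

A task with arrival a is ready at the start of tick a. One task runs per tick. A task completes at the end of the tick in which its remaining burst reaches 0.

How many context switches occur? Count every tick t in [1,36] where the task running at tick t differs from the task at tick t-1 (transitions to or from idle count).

t=0: queue=[A] q_used=0 → run A
t=1: queue=[A] q_used=1 → run A
t=2: queue=[A,E] q_used=2 → run A
t=3: queue=[E,A,B,G] q_used=0 → run E
t=4: queue=[E,A,B,G] q_used=1 → run E
t=5: queue=[E,A,B,G,F] q_used=2 → run E
t=6: queue=[A,B,G,F,E] q_used=0 → run A
t=7: queue=[A,B,G,F,E] q_used=1 → run A
t=8: queue=[A,B,G,F,E] q_used=2 → run A
t=9: queue=[B,G,F,E,A] q_used=0 → run B
t=10: queue=[B,G,F,E,A] q_used=1 → run B
t=11: queue=[B,G,F,E,A] q_used=2 → run B
t=12: queue=[G,F,E,A,B] q_used=0 → run G
t=13: queue=[G,F,E,A,B] q_used=1 → run G
t=14: queue=[G,F,E,A,B] q_used=2 → run G
t=15: queue=[F,E,A,B,G] q_used=0 → run F
t=16: queue=[F,E,A,B,G] q_used=1 → run F
t=17: queue=[F,E,A,B,G] q_used=2 → run F
t=18: queue=[E,A,B,G,F] q_used=0 → run E
t=19: queue=[E,A,B,G,F] q_used=1 → run E
t=20: queue=[E,A,B,G,F] q_used=2 → run E
t=21: queue=[A,B,G,F] q_used=0 → run A
t=22: queue=[B,G,F] q_used=0 → run B
t=23: queue=[B,G,F] q_used=1 → run B
t=24: queue=[G,F] q_used=0 → run G
t=25: queue=[G,F] q_used=1 → run G
t=26: queue=[G,F] q_used=2 → run G
t=27: queue=[F] q_used=0 → run F
t=28: queue=[F] q_used=1 → run F
t=29: queue=[F] q_used=2 → run F
t=30: queue=[F] q_used=0 → run F
t=31: queue=[F] q_used=1 → run F
t=32: (idle)
t=33: (idle)
t=34: (idle)
t=35: (idle)
t=36: (idle)

context switches = 11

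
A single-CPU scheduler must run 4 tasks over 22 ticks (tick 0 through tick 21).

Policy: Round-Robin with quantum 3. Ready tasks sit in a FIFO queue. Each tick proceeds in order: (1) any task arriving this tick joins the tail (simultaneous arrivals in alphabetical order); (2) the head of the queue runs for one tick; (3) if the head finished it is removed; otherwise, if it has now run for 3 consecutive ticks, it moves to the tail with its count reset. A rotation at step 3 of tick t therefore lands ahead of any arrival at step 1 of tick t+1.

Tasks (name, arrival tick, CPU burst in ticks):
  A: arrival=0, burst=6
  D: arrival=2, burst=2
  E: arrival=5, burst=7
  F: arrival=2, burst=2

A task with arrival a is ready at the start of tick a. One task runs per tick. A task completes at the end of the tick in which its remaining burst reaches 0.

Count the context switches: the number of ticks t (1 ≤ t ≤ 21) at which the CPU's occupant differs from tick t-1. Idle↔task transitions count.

t=0: queue=[A] q_used=0 → run A
t=1: queue=[A] q_used=1 → run A
t=2: queue=[A,D,F] q_used=2 → run A
t=3: queue=[D,F,A] q_used=0 → run D
t=4: queue=[D,F,A] q_used=1 → run D
t=5: queue=[F,A,E] q_used=0 → run F
t=6: queue=[F,A,E] q_used=1 → run F
t=7: queue=[A,E] q_used=0 → run A
t=8: queue=[A,E] q_used=1 → run A
t=9: queue=[A,E] q_used=2 → run A
t=10: queue=[E] q_used=0 → run E
t=11: queue=[E] q_used=1 → run E
t=12: queue=[E] q_used=2 → run E
t=13: queue=[E] q_used=0 → run E
t=14: queue=[E] q_used=1 → run E
t=15: queue=[E] q_used=2 → run E
t=16: queue=[E] q_used=0 → run E
t=17: (idle)
t=18: (idle)
t=19: (idle)
t=20: (idle)
t=21: (idle)

context switches = 5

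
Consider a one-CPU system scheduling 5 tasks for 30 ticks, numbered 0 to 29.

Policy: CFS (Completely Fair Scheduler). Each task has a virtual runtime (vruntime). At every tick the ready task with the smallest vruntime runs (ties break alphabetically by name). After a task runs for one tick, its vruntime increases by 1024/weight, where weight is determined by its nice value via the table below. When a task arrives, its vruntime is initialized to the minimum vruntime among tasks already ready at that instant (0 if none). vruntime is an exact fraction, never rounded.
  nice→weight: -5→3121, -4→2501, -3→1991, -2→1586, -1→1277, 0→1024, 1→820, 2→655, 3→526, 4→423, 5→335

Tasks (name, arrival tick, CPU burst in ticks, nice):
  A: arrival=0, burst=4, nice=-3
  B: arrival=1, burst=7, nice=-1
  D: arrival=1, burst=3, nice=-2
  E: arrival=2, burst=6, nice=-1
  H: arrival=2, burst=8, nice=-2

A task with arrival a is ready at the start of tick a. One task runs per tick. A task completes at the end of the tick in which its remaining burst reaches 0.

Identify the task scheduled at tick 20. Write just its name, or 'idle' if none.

t=0: vr[A=0] → run A
t=1: vr[A=1024/1991 B=1024/1991 D=1024/1991] → run A
t=2: vr[A=2048/1991 B=1024/1991 D=1024/1991 E=1024/1991 H=1024/1991] → run B
t=3: vr[A=2048/1991 B=3346432/2542507 D=1024/1991 E=1024/1991 H=1024/1991] → run D
t=4: vr[A=2048/1991 B=3346432/2542507 D=1831424/1578863 E=1024/1991 H=1024/1991] → run E
t=5: vr[A=2048/1991 B=3346432/2542507 D=1831424/1578863 E=3346432/2542507 H=1024/1991] → run H
t=6: vr[A=2048/1991 B=3346432/2542507 D=1831424/1578863 E=3346432/2542507 H=1831424/1578863] → run A
t=7: vr[A=3072/1991 B=3346432/2542507 D=1831424/1578863 E=3346432/2542507 H=1831424/1578863] → run D
t=8: vr[A=3072/1991 B=3346432/2542507 D=2850816/1578863 E=3346432/2542507 H=1831424/1578863] → run H
t=9: vr[A=3072/1991 B=3346432/2542507 D=2850816/1578863 E=3346432/2542507 H=2850816/1578863] → run B
t=10: vr[A=3072/1991 B=5385216/2542507 D=2850816/1578863 E=3346432/2542507 H=2850816/1578863] → run E
t=11: vr[A=3072/1991 B=5385216/2542507 D=2850816/1578863 E=5385216/2542507 H=2850816/1578863] → run A
t=12: vr[B=5385216/2542507 D=2850816/1578863 E=5385216/2542507 H=2850816/1578863] → run D
t=13: vr[B=5385216/2542507 E=5385216/2542507 H=2850816/1578863] → run H
t=14: vr[B=5385216/2542507 E=5385216/2542507 H=3870208/1578863] → run B
t=15: vr[B=7424000/2542507 E=5385216/2542507 H=3870208/1578863] → run E
t=16: vr[B=7424000/2542507 E=7424000/2542507 H=3870208/1578863] → run H
t=17: vr[B=7424000/2542507 E=7424000/2542507 H=4889600/1578863] → run B
t=18: vr[B=9462784/2542507 E=7424000/2542507 H=4889600/1578863] → run E
t=19: vr[B=9462784/2542507 E=9462784/2542507 H=4889600/1578863] → run H
t=20: vr[B=9462784/2542507 E=9462784/2542507 H=5908992/1578863] → run B
t=21: vr[B=11501568/2542507 E=9462784/2542507 H=5908992/1578863] → run E
t=22: vr[B=11501568/2542507 E=11501568/2542507 H=5908992/1578863] → run H
t=23: vr[B=11501568/2542507 E=11501568/2542507 H=6928384/1578863] → run H
t=24: vr[B=11501568/2542507 E=11501568/2542507 H=7947776/1578863] → run B
t=25: vr[B=13540352/2542507 E=11501568/2542507 H=7947776/1578863] → run E
t=26: vr[B=13540352/2542507 H=7947776/1578863] → run H
t=27: vr[B=13540352/2542507] → run B
t=28: (idle)
t=29: (idle)

running at tick 20 = B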